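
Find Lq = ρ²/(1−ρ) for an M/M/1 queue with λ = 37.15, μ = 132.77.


ρ = 37.15/132.77 = 0.2798
Lq = ρ²/(1−ρ) = 0.07829/0.7202 = 0.1087

Final: 0.1087


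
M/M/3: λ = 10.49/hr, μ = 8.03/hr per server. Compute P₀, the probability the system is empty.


a = λ/μ = 10.49/8.03 = 1.3064; ρ = a/c = 0.4355
Σ_{k=0}^{2} a^k/k! (terms k=0..2) = 1.00000 + 1.30635 + 0.85328 = 3.15963
Tail: a^3/(3!(1−ρ)) = 2.22936/(6·0.5645) = 0.65815
P₀ = 1/(3.15963 + 0.65815) = 1/3.81778 = 0.261932

Final: 0.261932


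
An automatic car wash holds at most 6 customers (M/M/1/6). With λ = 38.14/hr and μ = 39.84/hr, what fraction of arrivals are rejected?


ρ = λ/μ = 38.14/39.84 = 0.9573
P_K = (1−ρ)ρ^K/(1−ρ^(K+1)) = (0.04267·0.769783)/(1 − 0.736936)
= 0.032847/0.263064 = 0.124864

Final: 0.124864


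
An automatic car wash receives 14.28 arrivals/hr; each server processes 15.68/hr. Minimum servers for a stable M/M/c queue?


Stability requires cμ > λ ⇔ c > λ/μ.
λ/μ = 14.28/15.68 = 0.9107
Minimum integer c = ⌊0.9107⌋ + 1 = 1
Check: 1·15.68 = 15.68 > 14.28, while 0·15.68 = 0.00 ≤ 14.28

Final: 1 servers


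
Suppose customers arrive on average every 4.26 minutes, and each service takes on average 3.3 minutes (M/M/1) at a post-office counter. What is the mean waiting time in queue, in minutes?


λ = 60/4.26 = 14.0845 /hr
μ = 60/3.3 = 18.1818 /hr
ρ = λ/μ = 14.0845/18.1818 = 0.7746
Wq = ρ/(μ−λ) = 0.7746/(18.1818−14.0845) = 0.18906 hr
In minutes: 0.18906·60 = 11.344 min

Final: 11.344 min


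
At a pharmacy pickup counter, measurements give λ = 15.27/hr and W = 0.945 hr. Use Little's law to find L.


L = λW = 15.27·0.945 = 14.4301

Final: 14.4301


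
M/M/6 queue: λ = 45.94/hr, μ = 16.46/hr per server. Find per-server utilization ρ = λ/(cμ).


ρ = λ/(cμ) = 45.94/(6·16.46) = 45.94/98.76 = 0.4652

Final: 0.4652


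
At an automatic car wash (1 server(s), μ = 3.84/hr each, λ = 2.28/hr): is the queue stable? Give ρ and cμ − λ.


Total capacity cμ = 1·3.84 = 3.84/hr
ρ = λ/(cμ) = 2.28/3.84 = 0.5938
Stable ⇔ ρ < 1: YES
Spare capacity = cμ − λ = 3.84 − 2.28 = 1.56/hr

Final: ρ = 0.5938; stable; margin = 1.56/hr


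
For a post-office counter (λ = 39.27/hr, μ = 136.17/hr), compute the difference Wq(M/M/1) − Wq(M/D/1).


ρ = 39.27/136.17 = 0.2884
Wq(M/M/1) = ρ/(μ−λ) = 0.2884/96.90 = 0.002976 hr
Wq(M/D/1) = ρ/(2(μ−λ)) = 0.001488 hr
Savings = 0.002976 − 0.001488 = 0.001488 hr

Final: 0.001488 hr


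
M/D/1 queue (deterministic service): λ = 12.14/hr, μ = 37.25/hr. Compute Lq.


ρ = 12.14/37.25 = 0.3259
M/D/1: Lq = ρ²/(2(1−ρ)) = 0.1062/(2·0.6741) = 0.07878

Final: 0.07878


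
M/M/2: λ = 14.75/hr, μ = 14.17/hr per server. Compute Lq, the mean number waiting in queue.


a = λ/μ = 1.0409; ρ = a/2 = 0.5205
P₀ = 0.315386
Lq = P₀·a^c·ρ / (c!·(1−ρ)²) = 0.315386·1.08354·0.5205/(2·0.22995)
= 0.38673

Final: 0.38673


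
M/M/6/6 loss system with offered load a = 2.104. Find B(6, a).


B(c,a) = (a^c/c!) / Σ_{k=0}^{c} a^k/k!
a^6/6! = 0.120487
Σ terms (k=0..6): 1.00000 + 2.10400 + 2.21341 + 1.55234 + 0.81653 + 0.34360 + 0.12049 = 8.150357
B = 0.120487/8.150357 = 0.014783

Final: 0.014783


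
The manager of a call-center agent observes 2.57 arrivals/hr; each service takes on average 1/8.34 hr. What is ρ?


ρ = λ/μ = 2.57/8.34 = 0.3082

Final: 0.3082


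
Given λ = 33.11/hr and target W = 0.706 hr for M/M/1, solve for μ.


W = 1/(μ−λ) ⇒ μ − λ = 1/W = 1/0.706 = 1.4164
μ = λ + 1/W = 33.11 + 1.4164 = 34.5264 per hr

Final: 34.5264 /hr


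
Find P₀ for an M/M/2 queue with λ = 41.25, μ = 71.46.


a = λ/μ = 41.25/71.46 = 0.5772; ρ = a/c = 0.2886
Σ_{k=0}^{1} a^k/k! (terms k=0..1) = 1.00000 + 0.57725 = 1.57725
Tail: a^2/(2!(1−ρ)) = 0.33321/(2·0.7114) = 0.23420
P₀ = 1/(1.57725 + 0.23420) = 1/1.81145 = 0.552044

Final: 0.552044


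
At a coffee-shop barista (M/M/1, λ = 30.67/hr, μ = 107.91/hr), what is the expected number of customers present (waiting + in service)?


ρ = λ/μ = 30.67/107.91 = 0.2842
L = ρ/(1−ρ) = 0.2842/(1 − 0.2842) = 0.2842/0.7158 = 0.3971

Final: 0.3971


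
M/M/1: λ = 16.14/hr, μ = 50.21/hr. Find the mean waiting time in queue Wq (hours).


ρ = 16.14/50.21 = 0.3214
Wq = ρ/(μ−λ) = 0.3214/(50.21 − 16.14) = 0.3214/34.07 = 0.009435 hr

Final: 0.009435 hr


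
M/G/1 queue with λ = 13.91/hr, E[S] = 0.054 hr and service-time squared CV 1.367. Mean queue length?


ρ = λ·E[S] = 13.91·0.054 = 0.7511
Lq = ρ²(1+C_s²)/(2(1−ρ)) = 0.5642·(1+1.367)/(2·0.2489)
= 0.5642·2.3670/0.4977 = 2.68321

Final: 2.68321


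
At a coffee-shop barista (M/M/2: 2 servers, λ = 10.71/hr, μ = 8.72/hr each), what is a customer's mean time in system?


a = 1.2282; ρ = 0.6141; P₀ = 0.239076
Lq = P₀·a^c·ρ/(c!(1−ρ)²) = 0.74363
Wq = Lq/λ = 0.74363/10.71 = 0.06943 hr
W = Wq + 1/μ = 0.06943 + 0.11468 = 0.18411 hr

Final: 0.18411 hr


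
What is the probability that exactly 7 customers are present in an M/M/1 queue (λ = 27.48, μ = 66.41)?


ρ = 27.48/66.41 = 0.4138
P_n = (1−ρ)·ρ^n = (1 − 0.4138)·0.4138^7 = 0.5862·0.002077 = 0.001218

Final: 0.001218


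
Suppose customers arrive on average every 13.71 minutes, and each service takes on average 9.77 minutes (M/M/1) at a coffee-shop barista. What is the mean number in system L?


λ = 60/13.71 = 4.3764 /hr
μ = 60/9.77 = 6.1412 /hr
ρ = λ/μ = 4.3764/6.1412 = 0.7126
L = ρ/(1−ρ) = 0.7126/0.2874 = 2.4797

Final: 2.4797


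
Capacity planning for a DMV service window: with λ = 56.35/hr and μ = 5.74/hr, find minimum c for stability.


Stability requires cμ > λ ⇔ c > λ/μ.
λ/μ = 56.35/5.74 = 9.8171
Minimum integer c = ⌊9.8171⌋ + 1 = 10
Check: 10·5.74 = 57.40 > 56.35, while 9·5.74 = 51.66 ≤ 56.35

Final: 10 servers


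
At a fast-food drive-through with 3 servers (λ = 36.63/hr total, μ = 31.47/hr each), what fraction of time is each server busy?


ρ = λ/(cμ) = 36.63/(3·31.47) = 36.63/94.41 = 0.3880

Final: 0.3880


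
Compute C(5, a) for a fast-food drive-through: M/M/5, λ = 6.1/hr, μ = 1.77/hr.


a = λ/μ = 3.4463; ρ = a/5 = 0.6893
P₀ = 0.027683 (from M/M/c formula)
C(c,a) = [a^c/(c!(1−ρ))]·P₀ = [486.16405/(120·0.3107)]·0.027683
= 13.03804·0.027683 = 0.360936

Final: 0.360936


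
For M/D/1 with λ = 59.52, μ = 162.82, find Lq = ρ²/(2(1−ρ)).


ρ = 59.52/162.82 = 0.3656
M/D/1: Lq = ρ²/(2(1−ρ)) = 0.1336/(2·0.6344) = 0.10531

Final: 0.10531


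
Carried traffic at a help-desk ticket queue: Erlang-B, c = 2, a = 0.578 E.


B(2,0.578) = 0.095724 (Erlang-B)
Carried load = a(1 − B) = 0.578·(1 − 0.095724) = 0.578·0.904276 = 0.5227 E

Final: 0.5227 Erlangs


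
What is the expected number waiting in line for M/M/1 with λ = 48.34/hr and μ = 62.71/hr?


ρ = 48.34/62.71 = 0.7708
Lq = ρ²/(1−ρ) = 0.5942/0.2292 = 2.5931

Final: 2.5931


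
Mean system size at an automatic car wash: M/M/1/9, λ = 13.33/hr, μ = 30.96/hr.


ρ = 13.33/30.96 = 0.4306
L = ρ[1 − (K+1)ρ^K + Kρ^(K+1)] / [(1−ρ)(1−ρ^(K+1))]
Numerator: 0.4306·(1 − 10·0.0005085 + 9·0.0002189) = 0.429215
Denominator: (0.5694)·(0.999781) = 0.569320
L = 0.429215/0.569320 = 0.7539

Final: 0.7539


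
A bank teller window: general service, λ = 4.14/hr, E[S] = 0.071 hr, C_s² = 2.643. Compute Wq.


ρ = λ·E[S] = 4.14·0.071 = 0.2939
E[S²] = E[S]²(1+C_s²) = 0.071²·(1+2.643) = 0.018364
Wq = λ·E[S²]/(2(1−ρ)) = 4.14·0.018364/(2·0.7061) = 0.05384 hr

Final: 0.05384 hr


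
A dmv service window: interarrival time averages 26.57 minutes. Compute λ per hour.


λ = 1/(interarrival time) in consistent units.
1 hour = 60 min, so λ = 60/26.57 = 2.2582 per hour

Final: 2.2582 /hr


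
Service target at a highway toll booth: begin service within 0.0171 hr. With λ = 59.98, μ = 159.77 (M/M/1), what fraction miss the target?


ρ = 59.98/159.77 = 0.3754
P(Wq > t) = ρ·e^{−(μ−λ)t} = 0.3754·e^{−1.7064}
= 0.3754·0.181516 = 0.068144

Final: 0.068144


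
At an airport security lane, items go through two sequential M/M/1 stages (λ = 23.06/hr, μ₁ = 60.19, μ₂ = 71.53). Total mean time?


Each node sees arrival rate λ = 23.06/hr (tandem ⇒ throughput preserved).
W₁ = 1/(μ₁−λ) = 1/(60.19−23.06) = 0.02693 hr
W₂ = 1/(μ₂−λ) = 1/(71.53−23.06) = 0.02063 hr
W_total = W₁ + W₂ = 0.02693 + 0.02063 = 0.04756 hr

Final: 0.04756 hr


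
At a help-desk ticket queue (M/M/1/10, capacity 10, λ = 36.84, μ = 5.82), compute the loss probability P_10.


ρ = λ/μ = 36.84/5.82 = 6.3299
P_K = (1−ρ)ρ^K/(1−ρ^(K+1)) = (-5.3299·103268143.303675)/(1 − 653676700.911925)
= -550408557.608249/-653676699.911925 = 0.842020

Final: 0.842020


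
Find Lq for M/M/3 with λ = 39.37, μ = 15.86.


a = λ/μ = 2.4823; ρ = a/3 = 0.8274
P₀ = 0.046865
Lq = P₀·a^c·ρ / (c!·(1−ρ)²) = 0.046865·15.29631·0.8274/(6·0.02977)
= 3.32036

Final: 3.32036


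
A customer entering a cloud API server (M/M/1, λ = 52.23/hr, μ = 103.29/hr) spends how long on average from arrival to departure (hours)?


W = 1/(μ−λ) = 1/(103.29 − 52.23) = 1/51.06 = 0.01958 hr

Final: 0.01958 hr


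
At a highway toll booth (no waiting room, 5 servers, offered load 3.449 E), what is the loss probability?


B(c,a) = (a^c/c!) / Σ_{k=0}^{c} a^k/k!
a^5/5! = 4.067099
Σ terms (k=0..5): 1.00000 + 3.44900 + 5.94780 + 6.83799 + 5.89606 + 4.06710 = 27.197942
B = 4.067099/27.197942 = 0.149537

Final: 0.149537


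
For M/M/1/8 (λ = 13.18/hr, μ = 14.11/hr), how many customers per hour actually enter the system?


ρ = 0.9341; P_K = (1−ρ)ρ^8/(1−ρ^9) = 0.083292
λ_eff = λ(1 − P_K) = 13.18·(1 − 0.083292) = 13.18·0.916708 = 12.0822 /hr

Final: 12.0822 /hr


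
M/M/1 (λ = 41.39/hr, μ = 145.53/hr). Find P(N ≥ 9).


ρ = 41.39/145.53 = 0.2844
P(N ≥ n) = ρ^n = 0.2844^9 = 0.00001218

Final: 0.00001218


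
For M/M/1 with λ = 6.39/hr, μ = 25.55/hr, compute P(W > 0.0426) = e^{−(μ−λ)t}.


W ~ Exponential(μ−λ) for M/M/1.
μ − λ = 25.55 − 6.39 = 19.1600
P(W > t) = e^{−(μ−λ)t} = e^{−0.8162} = 0.442101

Final: 0.442101


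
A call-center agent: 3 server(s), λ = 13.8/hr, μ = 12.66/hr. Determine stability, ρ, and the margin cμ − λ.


Total capacity cμ = 3·12.66 = 37.98/hr
ρ = λ/(cμ) = 13.8/37.98 = 0.3633
Stable ⇔ ρ < 1: YES
Spare capacity = cμ − λ = 37.98 − 13.8 = 24.18/hr

Final: ρ = 0.3633; stable; margin = 24.18/hr


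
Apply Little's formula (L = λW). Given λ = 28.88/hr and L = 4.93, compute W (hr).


W = L/λ = 4.93/28.88 = 0.1707 hr

Final: 0.1707 hr


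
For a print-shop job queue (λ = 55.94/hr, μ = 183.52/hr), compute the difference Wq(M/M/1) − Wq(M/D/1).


ρ = 55.94/183.52 = 0.3048
Wq(M/M/1) = ρ/(μ−λ) = 0.3048/127.58 = 0.002389 hr
Wq(M/D/1) = ρ/(2(μ−λ)) = 0.001195 hr
Savings = 0.002389 − 0.001195 = 0.001195 hr

Final: 0.001195 hr


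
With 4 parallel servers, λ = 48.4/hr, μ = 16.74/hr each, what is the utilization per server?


ρ = λ/(cμ) = 48.4/(4·16.74) = 48.4/66.96 = 0.7228

Final: 0.7228


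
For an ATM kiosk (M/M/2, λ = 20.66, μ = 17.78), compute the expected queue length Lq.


a = λ/μ = 1.1620; ρ = a/2 = 0.5810
P₀ = 0.265030
Lq = P₀·a^c·ρ / (c!·(1−ρ)²) = 0.265030·1.35020·0.5810/(2·0.17557)
= 0.59208

Final: 0.59208


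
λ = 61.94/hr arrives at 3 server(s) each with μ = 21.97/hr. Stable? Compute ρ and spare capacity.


Total capacity cμ = 3·21.97 = 65.91/hr
ρ = λ/(cμ) = 61.94/65.91 = 0.9398
Stable ⇔ ρ < 1: YES
Spare capacity = cμ − λ = 65.91 − 61.94 = 3.97/hr

Final: ρ = 0.9398; stable; margin = 3.97/hr


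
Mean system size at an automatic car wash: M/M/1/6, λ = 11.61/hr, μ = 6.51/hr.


ρ = 11.61/6.51 = 1.7834
L = ρ[1 − (K+1)ρ^K + Kρ^(K+1)] / [(1−ρ)(1−ρ^(K+1))]
Numerator: 1.7834·(1 − 7·32.174173 + 6·57.379746) = 214.114911
Denominator: (-0.7834)·(-56.379746) = 44.168464
L = 214.114911/44.168464 = 4.8477

Final: 4.8477


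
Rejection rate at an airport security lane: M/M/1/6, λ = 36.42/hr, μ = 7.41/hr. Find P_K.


ρ = λ/μ = 36.42/7.41 = 4.9150
P_K = (1−ρ)ρ^K/(1−ρ^(K+1)) = (-3.9150·14097.120138)/(1 − 69287.060110)
= -55189.939972/-69286.060110 = 0.796552

Final: 0.796552


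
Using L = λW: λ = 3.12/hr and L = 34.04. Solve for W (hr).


W = L/λ = 34.04/3.12 = 10.9103 hr

Final: 10.9103 hr


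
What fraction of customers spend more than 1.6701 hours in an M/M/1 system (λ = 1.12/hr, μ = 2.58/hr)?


W ~ Exponential(μ−λ) for M/M/1.
μ − λ = 2.58 − 1.12 = 1.4600
P(W > t) = e^{−(μ−λ)t} = e^{−2.4383} = 0.087305

Final: 0.087305


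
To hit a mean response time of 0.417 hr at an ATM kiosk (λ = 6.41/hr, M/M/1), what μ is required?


W = 1/(μ−λ) ⇒ μ − λ = 1/W = 1/0.417 = 2.3981
μ = λ + 1/W = 6.41 + 2.3981 = 8.8081 per hr

Final: 8.8081 /hr


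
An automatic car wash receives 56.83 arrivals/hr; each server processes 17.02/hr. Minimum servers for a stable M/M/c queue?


Stability requires cμ > λ ⇔ c > λ/μ.
λ/μ = 56.83/17.02 = 3.3390
Minimum integer c = ⌊3.3390⌋ + 1 = 4
Check: 4·17.02 = 68.08 > 56.83, while 3·17.02 = 51.06 ≤ 56.83

Final: 4 servers


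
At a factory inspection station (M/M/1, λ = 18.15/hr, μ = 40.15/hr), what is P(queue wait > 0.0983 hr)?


ρ = 18.15/40.15 = 0.4521
P(Wq > t) = ρ·e^{−(μ−λ)t} = 0.4521·e^{−2.1626}
= 0.4521·0.115026 = 0.051998

Final: 0.051998


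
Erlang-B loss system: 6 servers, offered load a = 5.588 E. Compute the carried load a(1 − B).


B(6,5.588) = 0.235449 (Erlang-B)
Carried load = a(1 − B) = 5.588·(1 − 0.235449) = 5.588·0.764551 = 4.2723 E

Final: 4.2723 Erlangs


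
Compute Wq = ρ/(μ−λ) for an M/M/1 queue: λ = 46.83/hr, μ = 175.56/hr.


ρ = 46.83/175.56 = 0.2667
Wq = ρ/(μ−λ) = 0.2667/(175.56 − 46.83) = 0.2667/128.73 = 0.002072 hr

Final: 0.002072 hr


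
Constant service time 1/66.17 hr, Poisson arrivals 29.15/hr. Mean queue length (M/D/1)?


ρ = 29.15/66.17 = 0.4405
M/D/1: Lq = ρ²/(2(1−ρ)) = 0.1941/(2·0.5595) = 0.17344

Final: 0.17344


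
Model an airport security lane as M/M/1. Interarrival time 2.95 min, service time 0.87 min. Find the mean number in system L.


λ = 60/2.95 = 20.3390 /hr
μ = 60/0.87 = 68.9655 /hr
ρ = λ/μ = 20.3390/68.9655 = 0.2949
L = ρ/(1−ρ) = 0.2949/0.7051 = 0.4183

Final: 0.4183


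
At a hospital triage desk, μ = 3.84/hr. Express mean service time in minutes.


Mean service time = 1/μ = 1/3.84 hour = 0.26042 hour
In minutes: 0.26042 × 60 = 15.6250 min

Final: 15.6250 min


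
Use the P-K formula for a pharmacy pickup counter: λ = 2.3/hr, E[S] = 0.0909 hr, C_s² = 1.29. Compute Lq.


ρ = λ·E[S] = 2.3·0.0909 = 0.2091
Lq = ρ²(1+C_s²)/(2(1−ρ)) = 0.04371·(1+1.29)/(2·0.7909)
= 0.04371·2.2900/1.5819 = 0.06328

Final: 0.06328


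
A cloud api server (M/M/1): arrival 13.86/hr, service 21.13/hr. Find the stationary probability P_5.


ρ = 13.86/21.13 = 0.6559
P_n = (1−ρ)·ρ^n = (1 − 0.6559)·0.6559^5 = 0.3441·0.121428 = 0.041779

Final: 0.041779


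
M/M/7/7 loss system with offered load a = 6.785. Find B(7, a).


B(c,a) = (a^c/c!) / Σ_{k=0}^{c} a^k/k!
a^7/7! = 131.346477
Σ terms (k=0..7): 1.00000 + 6.78500 + 23.01811 + 52.05930 + 88.30558 + 119.83068 + 135.50852 + 131.34648 = 557.853672
B = 131.346477/557.853672 = 0.235450

Final: 0.235450


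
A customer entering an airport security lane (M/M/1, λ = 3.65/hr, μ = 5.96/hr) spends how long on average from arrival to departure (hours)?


W = 1/(μ−λ) = 1/(5.96 − 3.65) = 1/2.31 = 0.4329 hr

Final: 0.4329 hr


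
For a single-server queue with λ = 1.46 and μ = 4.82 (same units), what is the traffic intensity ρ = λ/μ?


ρ = λ/μ = 1.46/4.82 = 0.3029

Final: 0.3029


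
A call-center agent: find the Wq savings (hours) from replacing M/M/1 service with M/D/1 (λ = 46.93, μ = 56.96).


ρ = 46.93/56.96 = 0.8239
Wq(M/M/1) = ρ/(μ−λ) = 0.8239/10.03 = 0.08214 hr
Wq(M/D/1) = ρ/(2(μ−λ)) = 0.04107 hr
Savings = 0.08214 − 0.04107 = 0.04107 hr

Final: 0.04107 hr


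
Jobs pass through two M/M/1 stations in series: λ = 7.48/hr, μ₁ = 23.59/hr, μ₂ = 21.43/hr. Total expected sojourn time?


Each node sees arrival rate λ = 7.48/hr (tandem ⇒ throughput preserved).
W₁ = 1/(μ₁−λ) = 1/(23.59−7.48) = 0.06207 hr
W₂ = 1/(μ₂−λ) = 1/(21.43−7.48) = 0.07168 hr
W_total = W₁ + W₂ = 0.06207 + 0.07168 = 0.13376 hr

Final: 0.13376 hr


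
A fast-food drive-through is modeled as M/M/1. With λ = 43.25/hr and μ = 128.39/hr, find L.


ρ = λ/μ = 43.25/128.39 = 0.3369
L = ρ/(1−ρ) = 0.3369/(1 − 0.3369) = 0.3369/0.6631 = 0.5080

Final: 0.5080


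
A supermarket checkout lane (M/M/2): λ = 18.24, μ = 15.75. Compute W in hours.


a = 1.1581; ρ = 0.5790; P₀ = 0.266586
Lq = P₀·a^c·ρ/(c!(1−ρ)²) = 0.58418
Wq = Lq/λ = 0.58418/18.24 = 0.03203 hr
W = Wq + 1/μ = 0.03203 + 0.06349 = 0.09552 hr

Final: 0.09552 hr


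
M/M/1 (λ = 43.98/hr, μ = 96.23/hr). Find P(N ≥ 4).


ρ = 43.98/96.23 = 0.4570
P(N ≥ n) = ρ^n = 0.4570^4 = 0.043629

Final: 0.043629


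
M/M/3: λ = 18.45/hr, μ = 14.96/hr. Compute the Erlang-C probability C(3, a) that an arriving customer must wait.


a = λ/μ = 1.2333; ρ = a/3 = 0.4111
P₀ = 0.283714 (from M/M/c formula)
C(c,a) = [a^c/(c!(1−ρ))]·P₀ = [1.87583/(6·0.5889)]·0.283714
= 0.53088·0.283714 = 0.150619

Final: 0.150619


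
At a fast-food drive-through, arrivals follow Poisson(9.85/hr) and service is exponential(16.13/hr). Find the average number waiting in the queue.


ρ = 9.85/16.13 = 0.6107
Lq = ρ²/(1−ρ) = 0.3729/0.3893 = 0.9578

Final: 0.9578


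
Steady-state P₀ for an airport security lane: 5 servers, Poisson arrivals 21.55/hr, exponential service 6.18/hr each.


a = λ/μ = 21.55/6.18 = 3.4871; ρ = a/c = 0.6974
Σ_{k=0}^{4} a^k/k! (terms k=0..4) = 1.00000 + 3.48706 + 6.07978 + 7.06684 + 6.16061 = 23.79428
Tail: a^5/(5!(1−ρ)) = 515.57755/(120·0.3026) = 14.19906
P₀ = 1/(23.79428 + 14.19906) = 1/37.99334 = 0.026320

Final: 0.026320


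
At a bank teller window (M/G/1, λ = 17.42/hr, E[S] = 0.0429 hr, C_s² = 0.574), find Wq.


ρ = λ·E[S] = 17.42·0.0429 = 0.7473
E[S²] = E[S]²(1+C_s²) = 0.0429²·(1+0.574) = 0.002897
Wq = λ·E[S²]/(2(1−ρ)) = 17.42·0.002897/(2·0.2527) = 0.09985 hr

Final: 0.09985 hr


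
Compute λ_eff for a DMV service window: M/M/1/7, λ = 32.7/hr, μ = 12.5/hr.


ρ = 2.6160; P_K = (1−ρ)ρ^7/(1−ρ^8) = 0.618019
λ_eff = λ(1 − P_K) = 32.7·(1 − 0.618019) = 32.7·0.381981 = 12.4908 /hr

Final: 12.4908 /hr


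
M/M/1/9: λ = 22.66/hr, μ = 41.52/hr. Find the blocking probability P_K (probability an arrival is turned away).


ρ = λ/μ = 22.66/41.52 = 0.5458
P_K = (1−ρ)ρ^K/(1−ρ^(K+1)) = (0.4542·0.004296)/(1 − 0.002344)
= 0.001951/0.997656 = 0.001956

Final: 0.001956


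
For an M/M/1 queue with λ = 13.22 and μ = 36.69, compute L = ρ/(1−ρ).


ρ = λ/μ = 13.22/36.69 = 0.3603
L = ρ/(1−ρ) = 0.3603/(1 − 0.3603) = 0.3603/0.6397 = 0.5633

Final: 0.5633


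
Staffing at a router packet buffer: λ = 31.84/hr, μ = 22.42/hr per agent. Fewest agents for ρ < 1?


Stability requires cμ > λ ⇔ c > λ/μ.
λ/μ = 31.84/22.42 = 1.4202
Minimum integer c = ⌊1.4202⌋ + 1 = 2
Check: 2·22.42 = 44.84 > 31.84, while 1·22.42 = 22.42 ≤ 31.84

Final: 2 servers


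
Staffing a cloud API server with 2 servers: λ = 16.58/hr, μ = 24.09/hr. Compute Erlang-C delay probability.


a = λ/μ = 0.6883; ρ = a/2 = 0.3441
P₀ = 0.487956 (from M/M/c formula)
C(c,a) = [a^c/(c!(1−ρ))]·P₀ = [0.47369/(2·0.6559)]·0.487956
= 0.36111·0.487956 = 0.176208

Final: 0.176208


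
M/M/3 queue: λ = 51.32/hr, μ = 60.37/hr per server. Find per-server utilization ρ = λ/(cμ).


ρ = λ/(cμ) = 51.32/(3·60.37) = 51.32/181.11 = 0.2834

Final: 0.2834


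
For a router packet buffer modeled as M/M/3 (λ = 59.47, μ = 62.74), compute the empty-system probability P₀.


a = λ/μ = 59.47/62.74 = 0.9479; ρ = a/c = 0.3160
Σ_{k=0}^{2} a^k/k! (terms k=0..2) = 1.00000 + 0.94788 + 0.44924 = 2.39712
Tail: a^3/(3!(1−ρ)) = 0.85165/(6·0.6840) = 0.20750
P₀ = 1/(2.39712 + 0.20750) = 1/2.60462 = 0.383933

Final: 0.383933


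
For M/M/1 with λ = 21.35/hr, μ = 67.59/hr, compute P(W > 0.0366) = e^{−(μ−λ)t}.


W ~ Exponential(μ−λ) for M/M/1.
μ − λ = 67.59 − 21.35 = 46.2400
P(W > t) = e^{−(μ−λ)t} = e^{−1.6924} = 0.184080

Final: 0.184080


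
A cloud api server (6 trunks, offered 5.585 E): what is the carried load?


B(6,5.585) = 0.235231 (Erlang-B)
Carried load = a(1 − B) = 5.585·(1 − 0.235231) = 5.585·0.764769 = 4.2712 E

Final: 4.2712 Erlangs


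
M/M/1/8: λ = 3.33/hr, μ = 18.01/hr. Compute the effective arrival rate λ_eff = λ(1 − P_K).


ρ = 0.1849; P_K = (1−ρ)ρ^8/(1−ρ^9) = 0.000001113
λ_eff = λ(1 − P_K) = 3.33·(1 − 0.000001113) = 3.33·0.999999 = 3.3300 /hr

Final: 3.3300 /hr


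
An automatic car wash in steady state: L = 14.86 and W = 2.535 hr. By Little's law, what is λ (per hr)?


λ = L/W = 14.86/2.535 = 5.8619 /hr

Final: 5.8619 /hr


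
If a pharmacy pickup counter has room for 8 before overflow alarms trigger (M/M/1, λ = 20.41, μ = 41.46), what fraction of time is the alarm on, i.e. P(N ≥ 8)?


ρ = 20.41/41.46 = 0.4923
P(N ≥ n) = ρ^n = 0.4923^8 = 0.003449

Final: 0.003449


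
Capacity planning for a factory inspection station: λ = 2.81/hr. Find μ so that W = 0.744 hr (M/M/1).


W = 1/(μ−λ) ⇒ μ − λ = 1/W = 1/0.744 = 1.3441
μ = λ + 1/W = 2.81 + 1.3441 = 4.1541 per hr

Final: 4.1541 /hr


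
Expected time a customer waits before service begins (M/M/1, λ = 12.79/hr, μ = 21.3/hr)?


ρ = 12.79/21.3 = 0.6005
Wq = ρ/(μ−λ) = 0.6005/(21.3 − 12.79) = 0.6005/8.51 = 0.07056 hr

Final: 0.07056 hr


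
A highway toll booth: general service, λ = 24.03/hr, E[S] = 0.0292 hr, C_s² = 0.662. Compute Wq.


ρ = λ·E[S] = 24.03·0.0292 = 0.7017
E[S²] = E[S]²(1+C_s²) = 0.0292²·(1+0.662) = 0.001417
Wq = λ·E[S²]/(2(1−ρ)) = 24.03·0.001417/(2·0.2983) = 0.05707 hr

Final: 0.05707 hr


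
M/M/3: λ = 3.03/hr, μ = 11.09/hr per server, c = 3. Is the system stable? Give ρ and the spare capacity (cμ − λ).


Total capacity cμ = 3·11.09 = 33.27/hr
ρ = λ/(cμ) = 3.03/33.27 = 0.09107
Stable ⇔ ρ < 1: YES
Spare capacity = cμ − λ = 33.27 − 3.03 = 30.24/hr

Final: ρ = 0.09107; stable; margin = 30.24/hr


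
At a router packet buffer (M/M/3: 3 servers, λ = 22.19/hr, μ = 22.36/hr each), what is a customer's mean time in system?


a = 0.9924; ρ = 0.3308; P₀ = 0.366537
Lq = P₀·a^c·ρ/(c!(1−ρ)²) = 0.04410
Wq = Lq/λ = 0.04410/22.19 = 0.001988 hr
W = Wq + 1/μ = 0.001988 + 0.04472 = 0.04671 hr

Final: 0.04671 hr


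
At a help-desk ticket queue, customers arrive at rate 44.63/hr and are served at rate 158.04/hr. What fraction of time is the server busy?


ρ = λ/μ = 44.63/158.04 = 0.2824

Final: 0.2824


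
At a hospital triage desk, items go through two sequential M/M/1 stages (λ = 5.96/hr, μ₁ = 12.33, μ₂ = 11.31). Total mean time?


Each node sees arrival rate λ = 5.96/hr (tandem ⇒ throughput preserved).
W₁ = 1/(μ₁−λ) = 1/(12.33−5.96) = 0.15699 hr
W₂ = 1/(μ₂−λ) = 1/(11.31−5.96) = 0.18692 hr
W_total = W₁ + W₂ = 0.15699 + 0.18692 = 0.34390 hr

Final: 0.34390 hr


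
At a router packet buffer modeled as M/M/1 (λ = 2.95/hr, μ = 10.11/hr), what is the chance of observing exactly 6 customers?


ρ = 2.95/10.11 = 0.2918
P_n = (1−ρ)·ρ^n = (1 − 0.2918)·0.2918^6 = 0.7082·0.0006172 = 0.0004371

Final: 0.0004371


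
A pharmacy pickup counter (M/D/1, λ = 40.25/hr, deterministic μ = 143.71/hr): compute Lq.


ρ = 40.25/143.71 = 0.2801
M/D/1: Lq = ρ²/(2(1−ρ)) = 0.07844/(2·0.7199) = 0.05448

Final: 0.05448


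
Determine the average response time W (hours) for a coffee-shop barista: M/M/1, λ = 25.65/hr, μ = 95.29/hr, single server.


W = 1/(μ−λ) = 1/(95.29 − 25.65) = 1/69.64 = 0.01436 hr

Final: 0.01436 hr


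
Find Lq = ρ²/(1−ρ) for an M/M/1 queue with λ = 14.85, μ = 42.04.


ρ = 14.85/42.04 = 0.3532
Lq = ρ²/(1−ρ) = 0.1248/0.6468 = 0.1929

Final: 0.1929


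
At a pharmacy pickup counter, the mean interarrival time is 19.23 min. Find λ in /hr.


λ = 1/(interarrival time) in consistent units.
1 hour = 60 min, so λ = 60/19.23 = 3.1201 per hour

Final: 3.1201 /hr


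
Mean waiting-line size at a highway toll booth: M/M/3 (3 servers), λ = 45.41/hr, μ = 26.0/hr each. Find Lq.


a = λ/μ = 1.7465; ρ = a/3 = 0.5822
P₀ = 0.156326
Lq = P₀·a^c·ρ / (c!·(1−ρ)²) = 0.156326·5.32763·0.5822/(6·0.17457)
= 0.46290

Final: 0.46290


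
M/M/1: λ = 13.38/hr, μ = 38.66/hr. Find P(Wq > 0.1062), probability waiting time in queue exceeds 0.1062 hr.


ρ = 13.38/38.66 = 0.3461
P(Wq > t) = ρ·e^{−(μ−λ)t} = 0.3461·e^{−2.6847}
= 0.3461·0.068239 = 0.023617

Final: 0.023617


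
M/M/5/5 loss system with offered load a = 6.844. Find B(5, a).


B(c,a) = (a^c/c!) / Σ_{k=0}^{c} a^k/k!
a^5/5! = 125.132107
Σ terms (k=0..5): 1.00000 + 6.84400 + 23.42017 + 53.42921 + 91.41738 + 125.13211 = 301.242863
B = 125.132107/301.242863 = 0.415386

Final: 0.415386


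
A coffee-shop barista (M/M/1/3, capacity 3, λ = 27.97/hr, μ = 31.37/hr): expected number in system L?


ρ = 27.97/31.37 = 0.8916
L = ρ[1 − (K+1)ρ^K + Kρ^(K+1)] / [(1−ρ)(1−ρ^(K+1))]
Numerator: 0.8916·(1 − 4·0.708817 + 3·0.631992) = 0.054131
Denominator: (0.1084)·(0.368008) = 0.039886
L = 0.054131/0.039886 = 1.3571

Final: 1.3571


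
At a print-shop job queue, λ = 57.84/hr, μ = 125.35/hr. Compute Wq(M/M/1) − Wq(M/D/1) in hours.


ρ = 57.84/125.35 = 0.4614
Wq(M/M/1) = ρ/(μ−λ) = 0.4614/67.51 = 0.006835 hr
Wq(M/D/1) = ρ/(2(μ−λ)) = 0.003417 hr
Savings = 0.006835 − 0.003417 = 0.003417 hr

Final: 0.003417 hr


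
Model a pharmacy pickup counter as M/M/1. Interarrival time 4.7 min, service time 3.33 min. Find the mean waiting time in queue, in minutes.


λ = 60/4.7 = 12.7660 /hr
μ = 60/3.33 = 18.0180 /hr
ρ = λ/μ = 12.7660/18.0180 = 0.7085
Wq = ρ/(μ−λ) = 0.7085/(18.0180−12.7660) = 0.13490 hr
In minutes: 0.13490·60 = 8.094 min

Final: 8.094 min


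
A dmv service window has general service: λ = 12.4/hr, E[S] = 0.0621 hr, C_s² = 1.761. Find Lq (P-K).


ρ = λ·E[S] = 12.4·0.0621 = 0.7700
Lq = ρ²(1+C_s²)/(2(1−ρ)) = 0.5930·(1+1.761)/(2·0.2300)
= 0.5930·2.7610/0.4599 = 3.55968

Final: 3.55968


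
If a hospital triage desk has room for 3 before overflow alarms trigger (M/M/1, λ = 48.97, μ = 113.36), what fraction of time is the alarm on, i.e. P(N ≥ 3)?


ρ = 48.97/113.36 = 0.4320
P(N ≥ n) = ρ^n = 0.4320^3 = 0.080614

Final: 0.080614


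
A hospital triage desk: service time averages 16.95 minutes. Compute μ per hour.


μ = 1/(service time) in consistent units.
1 hour = 60 min, so μ = 60/16.95 = 3.5398 per hour

Final: 3.5398 /hr


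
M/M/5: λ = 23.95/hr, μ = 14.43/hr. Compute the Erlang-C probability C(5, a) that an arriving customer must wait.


a = λ/μ = 1.6597; ρ = a/5 = 0.3319
P₀ = 0.189666 (from M/M/c formula)
C(c,a) = [a^c/(c!(1−ρ))]·P₀ = [12.59494/(120·0.6681)]·0.189666
= 0.15711·0.189666 = 0.029798

Final: 0.029798


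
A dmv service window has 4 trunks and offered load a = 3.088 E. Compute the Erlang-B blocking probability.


B(c,a) = (a^c/c!) / Σ_{k=0}^{c} a^k/k!
a^4/4! = 3.788767
Σ terms (k=0..4): 1.00000 + 3.08800 + 4.76787 + 4.90773 + 3.78877 = 17.552369
B = 3.788767/17.552369 = 0.215855

Final: 0.215855


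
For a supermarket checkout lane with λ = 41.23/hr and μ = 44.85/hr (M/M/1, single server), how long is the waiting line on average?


ρ = 41.23/44.85 = 0.9193
Lq = ρ²/(1−ρ) = 0.8451/0.08071 = 10.4702

Final: 10.4702


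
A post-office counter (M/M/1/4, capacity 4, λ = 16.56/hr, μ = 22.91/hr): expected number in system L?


ρ = 16.56/22.91 = 0.7228
L = ρ[1 − (K+1)ρ^K + Kρ^(K+1)] / [(1−ρ)(1−ρ^(K+1))]
Numerator: 0.7228·(1 − 5·0.272986 + 4·0.197322) = 0.306738
Denominator: (0.2772)·(0.802678) = 0.222479
L = 0.306738/0.222479 = 1.3787

Final: 1.3787


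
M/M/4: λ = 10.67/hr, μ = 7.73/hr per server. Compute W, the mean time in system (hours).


a = 1.3803; ρ = 0.3451; P₀ = 0.249857
Lq = P₀·a^c·ρ/(c!(1−ρ)²) = 0.03041
Wq = Lq/λ = 0.03041/10.67 = 0.002850 hr
W = Wq + 1/μ = 0.002850 + 0.12937 = 0.13222 hr

Final: 0.13222 hr


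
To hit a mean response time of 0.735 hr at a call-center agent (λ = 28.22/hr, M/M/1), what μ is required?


W = 1/(μ−λ) ⇒ μ − λ = 1/W = 1/0.735 = 1.3605
μ = λ + 1/W = 28.22 + 1.3605 = 29.5805 per hr

Final: 29.5805 /hr


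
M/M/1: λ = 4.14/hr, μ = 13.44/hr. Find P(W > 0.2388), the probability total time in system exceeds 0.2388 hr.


W ~ Exponential(μ−λ) for M/M/1.
μ − λ = 13.44 − 4.14 = 9.3000
P(W > t) = e^{−(μ−λ)t} = e^{−2.2208} = 0.108518

Final: 0.108518


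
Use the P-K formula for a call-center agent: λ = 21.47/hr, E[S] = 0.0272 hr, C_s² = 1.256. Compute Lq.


ρ = λ·E[S] = 21.47·0.0272 = 0.5840
Lq = ρ²(1+C_s²)/(2(1−ρ)) = 0.3410·(1+1.256)/(2·0.4160)
= 0.3410·2.2560/0.8320 = 0.92470

Final: 0.92470


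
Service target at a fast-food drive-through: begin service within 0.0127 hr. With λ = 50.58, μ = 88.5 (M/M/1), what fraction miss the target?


ρ = 50.58/88.5 = 0.5715
P(Wq > t) = ρ·e^{−(μ−λ)t} = 0.5715·e^{−0.4816}
= 0.5715·0.617804 = 0.353091

Final: 0.353091


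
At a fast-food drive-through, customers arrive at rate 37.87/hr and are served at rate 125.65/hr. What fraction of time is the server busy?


ρ = λ/μ = 37.87/125.65 = 0.3014

Final: 0.3014


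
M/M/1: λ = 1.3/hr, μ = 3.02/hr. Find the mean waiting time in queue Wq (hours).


ρ = 1.3/3.02 = 0.4305
Wq = ρ/(μ−λ) = 0.4305/(3.02 − 1.3) = 0.4305/1.72 = 0.2503 hr

Final: 0.2503 hr


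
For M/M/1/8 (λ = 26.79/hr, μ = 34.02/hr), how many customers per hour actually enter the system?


ρ = 0.7875; P_K = (1−ρ)ρ^8/(1−ρ^9) = 0.035570
λ_eff = λ(1 − P_K) = 26.79·(1 − 0.035570) = 26.79·0.964430 = 25.8371 /hr

Final: 25.8371 /hr


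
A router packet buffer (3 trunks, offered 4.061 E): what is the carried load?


B(3,4.061) = 0.456175 (Erlang-B)
Carried load = a(1 − B) = 4.061·(1 − 0.456175) = 4.061·0.543825 = 2.2085 E

Final: 2.2085 Erlangs


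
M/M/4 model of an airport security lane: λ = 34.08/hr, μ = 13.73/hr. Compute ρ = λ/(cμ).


ρ = λ/(cμ) = 34.08/(4·13.73) = 34.08/54.92 = 0.6205

Final: 0.6205


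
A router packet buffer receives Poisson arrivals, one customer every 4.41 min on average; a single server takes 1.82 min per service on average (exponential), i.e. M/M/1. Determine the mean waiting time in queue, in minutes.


λ = 60/4.41 = 13.6054 /hr
μ = 60/1.82 = 32.9670 /hr
ρ = λ/μ = 13.6054/32.9670 = 0.4127
Wq = ρ/(μ−λ) = 0.4127/(32.9670−13.6054) = 0.02132 hr
In minutes: 0.02132·60 = 1.279 min

Final: 1.279 min


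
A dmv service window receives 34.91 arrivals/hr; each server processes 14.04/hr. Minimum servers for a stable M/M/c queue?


Stability requires cμ > λ ⇔ c > λ/μ.
λ/μ = 34.91/14.04 = 2.4865
Minimum integer c = ⌊2.4865⌋ + 1 = 3
Check: 3·14.04 = 42.12 > 34.91, while 2·14.04 = 28.08 ≤ 34.91

Final: 3 servers


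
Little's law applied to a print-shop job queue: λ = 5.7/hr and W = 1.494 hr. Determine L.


L = λW = 5.7·1.494 = 8.5158

Final: 8.5158


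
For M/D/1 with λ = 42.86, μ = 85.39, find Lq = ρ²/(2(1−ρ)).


ρ = 42.86/85.39 = 0.5019
M/D/1: Lq = ρ²/(2(1−ρ)) = 0.2519/(2·0.4981) = 0.25291

Final: 0.25291


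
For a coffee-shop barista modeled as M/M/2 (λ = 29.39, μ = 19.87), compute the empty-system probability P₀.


a = λ/μ = 29.39/19.87 = 1.4791; ρ = a/c = 0.7396
Σ_{k=0}^{1} a^k/k! (terms k=0..1) = 1.00000 + 1.47911 = 2.47911
Tail: a^2/(2!(1−ρ)) = 2.18778/(2·0.2604) = 4.20011
P₀ = 1/(2.47911 + 4.20011) = 1/6.67923 = 0.149718

Final: 0.149718


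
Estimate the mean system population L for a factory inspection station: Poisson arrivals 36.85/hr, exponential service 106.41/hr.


ρ = λ/μ = 36.85/106.41 = 0.3463
L = ρ/(1−ρ) = 0.3463/(1 − 0.3463) = 0.3463/0.6537 = 0.5298

Final: 0.5298


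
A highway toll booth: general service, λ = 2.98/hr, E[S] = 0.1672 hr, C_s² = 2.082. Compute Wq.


ρ = λ·E[S] = 2.98·0.1672 = 0.4983
E[S²] = E[S]²(1+C_s²) = 0.1672²·(1+2.082) = 0.086160
Wq = λ·E[S²]/(2(1−ρ)) = 2.98·0.086160/(2·0.5017) = 0.25586 hr

Final: 0.25586 hr


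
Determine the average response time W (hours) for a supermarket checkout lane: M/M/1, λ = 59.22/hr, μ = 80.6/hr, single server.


W = 1/(μ−λ) = 1/(80.6 − 59.22) = 1/21.38 = 0.04677 hr

Final: 0.04677 hr


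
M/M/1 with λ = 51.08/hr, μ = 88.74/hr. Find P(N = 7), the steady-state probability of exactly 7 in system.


ρ = 51.08/88.74 = 0.5756
P_n = (1−ρ)·ρ^n = (1 − 0.5756)·0.5756^7 = 0.4244·0.020937 = 0.008885

Final: 0.008885


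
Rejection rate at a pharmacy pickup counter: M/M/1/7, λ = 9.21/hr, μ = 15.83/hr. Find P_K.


ρ = λ/μ = 9.21/15.83 = 0.5818
P_K = (1−ρ)ρ^K/(1−ρ^(K+1)) = (0.4182·0.022566)/(1 − 0.013129)
= 0.009437/0.986871 = 0.009562

Final: 0.009562


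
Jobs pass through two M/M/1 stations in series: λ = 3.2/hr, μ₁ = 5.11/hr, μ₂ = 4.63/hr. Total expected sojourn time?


Each node sees arrival rate λ = 3.2/hr (tandem ⇒ throughput preserved).
W₁ = 1/(μ₁−λ) = 1/(5.11−3.2) = 0.52356 hr
W₂ = 1/(μ₂−λ) = 1/(4.63−3.2) = 0.69930 hr
W_total = W₁ + W₂ = 0.52356 + 0.69930 = 1.22286 hr

Final: 1.22286 hr


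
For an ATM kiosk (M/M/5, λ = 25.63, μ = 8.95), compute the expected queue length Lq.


a = λ/μ = 2.8637; ρ = a/5 = 0.5727
P₀ = 0.054240
Lq = P₀·a^c·ρ / (c!·(1−ρ)²) = 0.054240·192.58739·0.5727/(120·0.18255)
= 0.27311

Final: 0.27311


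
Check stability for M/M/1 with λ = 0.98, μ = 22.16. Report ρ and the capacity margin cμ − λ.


Total capacity cμ = 1·22.16 = 22.16/hr
ρ = λ/(cμ) = 0.98/22.16 = 0.04422
Stable ⇔ ρ < 1: YES
Spare capacity = cμ − λ = 22.16 − 0.98 = 21.18/hr

Final: ρ = 0.04422; stable; margin = 21.18/hr


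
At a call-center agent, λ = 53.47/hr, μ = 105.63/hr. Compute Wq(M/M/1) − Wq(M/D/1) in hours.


ρ = 53.47/105.63 = 0.5062
Wq(M/M/1) = ρ/(μ−λ) = 0.5062/52.16 = 0.009705 hr
Wq(M/D/1) = ρ/(2(μ−λ)) = 0.004852 hr
Savings = 0.009705 − 0.004852 = 0.004852 hr

Final: 0.004852 hr


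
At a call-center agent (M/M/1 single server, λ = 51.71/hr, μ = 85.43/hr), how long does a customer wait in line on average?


ρ = 51.71/85.43 = 0.6053
Wq = ρ/(μ−λ) = 0.6053/(85.43 − 51.71) = 0.6053/33.72 = 0.01795 hr

Final: 0.01795 hr


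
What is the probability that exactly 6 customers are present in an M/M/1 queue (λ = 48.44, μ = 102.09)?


ρ = 48.44/102.09 = 0.4745
P_n = (1−ρ)·ρ^n = (1 − 0.4745)·0.4745^6 = 0.5255·0.011411 = 0.005997

Final: 0.005997


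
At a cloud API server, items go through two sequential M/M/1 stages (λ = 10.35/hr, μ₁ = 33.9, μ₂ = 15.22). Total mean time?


Each node sees arrival rate λ = 10.35/hr (tandem ⇒ throughput preserved).
W₁ = 1/(μ₁−λ) = 1/(33.9−10.35) = 0.04246 hr
W₂ = 1/(μ₂−λ) = 1/(15.22−10.35) = 0.20534 hr
W_total = W₁ + W₂ = 0.04246 + 0.20534 = 0.24780 hr

Final: 0.24780 hr


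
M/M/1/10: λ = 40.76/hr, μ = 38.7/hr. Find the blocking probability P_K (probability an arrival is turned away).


ρ = λ/μ = 40.76/38.7 = 1.0532
P_K = (1−ρ)ρ^K/(1−ρ^(K+1)) = (-0.05323·1.679701)/(1 − 1.769112)
= -0.089410/-0.769112 = 0.116252

Final: 0.116252


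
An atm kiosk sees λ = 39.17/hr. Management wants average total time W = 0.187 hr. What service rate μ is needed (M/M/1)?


W = 1/(μ−λ) ⇒ μ − λ = 1/W = 1/0.187 = 5.3476
μ = λ + 1/W = 39.17 + 5.3476 = 44.5176 per hr

Final: 44.5176 /hr


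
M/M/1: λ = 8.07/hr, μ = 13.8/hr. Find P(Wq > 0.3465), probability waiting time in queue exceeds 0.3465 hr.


ρ = 8.07/13.8 = 0.5848
P(Wq > t) = ρ·e^{−(μ−λ)t} = 0.5848·e^{−1.9854}
= 0.5848·0.137319 = 0.080302

Final: 0.080302


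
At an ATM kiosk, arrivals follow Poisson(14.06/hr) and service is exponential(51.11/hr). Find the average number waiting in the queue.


ρ = 14.06/51.11 = 0.2751
Lq = ρ²/(1−ρ) = 0.07568/0.7249 = 0.1044

Final: 0.1044


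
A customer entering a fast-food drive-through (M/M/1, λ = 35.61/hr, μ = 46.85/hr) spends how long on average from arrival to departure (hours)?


W = 1/(μ−λ) = 1/(46.85 − 35.61) = 1/11.24 = 0.08897 hr

Final: 0.08897 hr


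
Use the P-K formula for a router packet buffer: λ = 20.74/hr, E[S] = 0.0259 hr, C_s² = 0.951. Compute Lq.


ρ = λ·E[S] = 20.74·0.0259 = 0.5372
Lq = ρ²(1+C_s²)/(2(1−ρ)) = 0.2885·(1+0.951)/(2·0.4628)
= 0.2885·1.9510/0.9257 = 0.60816

Final: 0.60816


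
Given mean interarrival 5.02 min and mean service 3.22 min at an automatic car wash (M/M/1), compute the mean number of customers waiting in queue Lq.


λ = 60/5.02 = 11.9522 /hr
μ = 60/3.22 = 18.6335 /hr
ρ = λ/μ = 11.9522/18.6335 = 0.6414
Lq = ρ²/(1−ρ) = 0.4114/0.3586 = 1.1475

Final: 1.1475


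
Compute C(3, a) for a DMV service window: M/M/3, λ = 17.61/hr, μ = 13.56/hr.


a = λ/μ = 1.2987; ρ = a/3 = 0.4329
P₀ = 0.264156 (from M/M/c formula)
C(c,a) = [a^c/(c!(1−ρ))]·P₀ = [2.19028/(6·0.5671)]·0.264156
= 0.64370·0.264156 = 0.170036

Final: 0.170036


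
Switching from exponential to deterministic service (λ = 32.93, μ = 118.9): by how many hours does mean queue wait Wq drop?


ρ = 32.93/118.9 = 0.2770
Wq(M/M/1) = ρ/(μ−λ) = 0.2770/85.97 = 0.003222 hr
Wq(M/D/1) = ρ/(2(μ−λ)) = 0.001611 hr
Savings = 0.003222 − 0.001611 = 0.001611 hr

Final: 0.001611 hr


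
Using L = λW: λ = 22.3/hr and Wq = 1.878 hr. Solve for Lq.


Lq = λWq = 22.3·1.878 = 41.8794

Final: 41.8794


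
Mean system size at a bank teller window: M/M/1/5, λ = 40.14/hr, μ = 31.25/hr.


ρ = 40.14/31.25 = 1.2845
L = ρ[1 − (K+1)ρ^K + Kρ^(K+1)] / [(1−ρ)(1−ρ^(K+1))]
Numerator: 1.2845·(1 − 6·3.496526 + 5·4.491217) = 3.181570
Denominator: (-0.2845)·(-3.491217) = 0.993182
L = 3.181570/0.993182 = 3.2034

Final: 3.2034


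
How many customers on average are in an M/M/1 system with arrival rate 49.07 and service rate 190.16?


ρ = λ/μ = 49.07/190.16 = 0.2580
L = ρ/(1−ρ) = 0.2580/(1 − 0.2580) = 0.2580/0.7420 = 0.3478

Final: 0.3478


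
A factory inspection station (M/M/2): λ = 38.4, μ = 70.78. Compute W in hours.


a = 0.5425; ρ = 0.2713; P₀ = 0.573238
Lq = P₀·a^c·ρ/(c!(1−ρ)²) = 0.04309
Wq = Lq/λ = 0.04309/38.4 = 0.001122 hr
W = Wq + 1/μ = 0.001122 + 0.01413 = 0.01525 hr

Final: 0.01525 hr


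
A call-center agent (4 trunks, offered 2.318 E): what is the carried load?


B(4,2.318) = 0.129580 (Erlang-B)
Carried load = a(1 − B) = 2.318·(1 − 0.129580) = 2.318·0.870420 = 2.0176 E

Final: 2.0176 Erlangs


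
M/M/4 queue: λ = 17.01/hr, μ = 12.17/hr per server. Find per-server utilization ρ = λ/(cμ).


ρ = λ/(cμ) = 17.01/(4·12.17) = 17.01/48.68 = 0.3494

Final: 0.3494
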